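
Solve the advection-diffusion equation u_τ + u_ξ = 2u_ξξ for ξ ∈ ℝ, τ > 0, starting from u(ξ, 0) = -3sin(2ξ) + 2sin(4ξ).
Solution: Change to a moving frame: let η = ξ - τ, σ = τ and write u(ξ,τ) = w(η,σ).
By the chain rule u_τ = w_σ - w_η, u_ξ = w_η, u_ξξ = w_ηη.
Then u_τ + u_ξ = w_σ: the advection term cancels and the PDE becomes the heat equation w_σ = 2w_ηη on η ∈ ℝ.
Initial data: w(η,0) = u(η,0) = -3sin(2η) + 2sin(4η).
On η ∈ ℝ each mode satisfies (sin(nη))″ = -n² sin(nη), so exp(-2n²σ) sin(nη) solves the heat equation; by superposition w(η,σ) = Σ c_n exp(-2n²σ) sin(nη).
Reading off the coefficients: c_2=-3, c_4=2, so w(η,σ) = -3exp(-8σ)sin(2η) + 2exp(-32σ)sin(4η).
Substituting back η = ξ - τ, σ = τ: u(ξ,τ) = w(ξ - τ, τ).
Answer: u(ξ, τ) = -3exp(-8τ)sin(2ξ - 2τ) + 2exp(-32τ)sin(4ξ - 4τ)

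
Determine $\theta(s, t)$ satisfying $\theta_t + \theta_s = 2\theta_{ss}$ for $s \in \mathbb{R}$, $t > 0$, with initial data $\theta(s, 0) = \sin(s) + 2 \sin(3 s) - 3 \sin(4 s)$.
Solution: Change to a moving frame: let $\eta = s - t$, $\sigma = t$ and write $\theta(s,t) = u(\eta,\sigma)$.
By the chain rule $\theta_t = u_{\sigma} - u_{\eta}$, $\theta_s = u_{\eta}$, $\theta_{ss} = u_{\eta\eta}$.
Then $\theta_t + \theta_s = u_{\sigma}$: the advection term cancels and the PDE becomes the heat equation $u_{\sigma} = 2u_{\eta\eta}$ on $\eta \in \mathbb{R}$.
Initial data: $u(\eta,0) = \theta(\eta,0) = \sin(\eta) + 2 \sin(3 \eta) - 3 \sin(4 \eta)$.
On $\eta \in \mathbb{R}$ each mode satisfies $(\sin(n\eta))'' = -n^2 \sin(n\eta)$, so $e^{-2n^2\sigma} \sin(n\eta)$ solves the heat equation; by superposition $u(\eta,\sigma) = \sum c_n e^{-2n^2\sigma} \sin(n\eta)$.
Reading off the coefficients: $c_1=1, c_3=2, c_4=-3$, so $u(\eta,\sigma) = e^{-2 \sigma} \sin(\eta) + 2 e^{-18 \sigma} \sin(3 \eta) - 3 e^{-32 \sigma} \sin(4 \eta)$.
Substituting back $\eta = s - t$, $\sigma = t$: $\theta(s,t) = u(s - t, t)$.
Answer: $\theta(s, t) = e^{-2 t} \sin(s - t) + 2 e^{-18 t} \sin(3 s - 3 t) - 3 e^{-32 t} \sin(4 s - 4 t)$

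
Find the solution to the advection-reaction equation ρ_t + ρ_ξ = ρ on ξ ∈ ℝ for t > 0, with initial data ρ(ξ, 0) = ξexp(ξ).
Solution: Substitute ρ = exp(ξ)u, i.e. u = exp(-ξ)ρ.
By the product rule, ρ_ξ = exp(ξ)(u_ξ + u), ρ_t = exp(ξ)u_t.
Substituting into the PDE and dividing by exp(ξ): u_t + (u_ξ + u) = u.
The lower-order terms cancel, leaving the standard advection equation u_t + u_ξ = 0.
Initial data for u: u(ξ,0) = exp(-ξ)ρ(ξ,0) = ξ.
Solve for u:
  By method of characteristics (waves move right with speed 1):
  Along characteristics ξ - t = const, u is constant, so u(ξ,t) = f(ξ - t) with f = u(·, 0).
Hence u(ξ,t) = -t + ξ.
Transform back: ρ(ξ,t) = exp(ξ)u(ξ,t).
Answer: ρ(ξ, t) = -texp(ξ) + ξexp(ξ)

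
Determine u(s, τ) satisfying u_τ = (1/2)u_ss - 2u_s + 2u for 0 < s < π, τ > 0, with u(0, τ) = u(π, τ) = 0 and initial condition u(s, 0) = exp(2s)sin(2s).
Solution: Substitute u = exp(2s)w.
Then u_s = exp(2s)(w_s + 2w), u_ss = exp(2s)(w_ss + 4w_s + 4w), u_τ = exp(2s)w_τ; substituting and dividing by exp(2s), the lower-order terms cancel: w_τ = (1/2)w_ss (standard heat equation).
Data for w: w(s,0) = exp(-2s)u(s,0) = sin(2s). The boundary conditions carry over: w(0,τ) = w(π,τ) = 0.
Separating variables: w = Σ c_n exp(-n²τ/2) sin(ns). From w(s,0) = sin(2s): c_2=1.
So w(s,τ) = exp(-2τ)sin(2s), and u(s,τ) = exp(2s)w(s,τ).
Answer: u(s, τ) = exp(2s)exp(-2τ)sin(2s)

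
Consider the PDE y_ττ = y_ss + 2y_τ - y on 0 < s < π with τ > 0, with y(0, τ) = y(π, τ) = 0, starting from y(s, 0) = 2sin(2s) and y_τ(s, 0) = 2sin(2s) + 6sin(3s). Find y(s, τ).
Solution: Substitute y = exp(τ)u, i.e. u = exp(-τ)y.
By the product rule, y_τ = exp(τ)(u_τ + u), y_ττ = exp(τ)(u_ττ + 2u_τ + u), y_ss = exp(τ)u_ss.
Substituting into the PDE and dividing by exp(τ): u_ττ + 2u_τ + u = u_ss + 2(u_τ + u) - u.
The lower-order terms cancel, leaving the standard wave equation u_ττ = u_ss.
Initial data for u: u(s,0) = y(s,0) = 2sin(2s); u_τ(s,0) = y_τ(s,0) - y(s,0) = 6sin(3s). The boundary conditions carry over: u(0,τ) = u(π,τ) = 0.
Solve for u:
  Using separation of variables u = X(s)T(τ):
  Eigenfunctions: sin(ns), n = 1, 2, 3, ...
  General solution: u(s, τ) = Σ [A_n cos(n τ) + B_n sin(n τ)] sin(ns)
  From u(s,0) = 2sin(2s): A_2=2. From u_τ(s,0) = 6sin(3s), using u_τ(s,0) = Σ ω_n B_n sin(ns) with ω_n = n: B_3 = 6/3 = 2.
Hence u(s,τ) = 2sin(2s)cos(2τ) + 2sin(3s)sin(3τ).
Transform back: y(s,τ) = exp(τ)u(s,τ).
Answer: y(s, τ) = 2exp(τ)sin(2s)cos(2τ) + 2exp(τ)sin(3s)sin(3τ)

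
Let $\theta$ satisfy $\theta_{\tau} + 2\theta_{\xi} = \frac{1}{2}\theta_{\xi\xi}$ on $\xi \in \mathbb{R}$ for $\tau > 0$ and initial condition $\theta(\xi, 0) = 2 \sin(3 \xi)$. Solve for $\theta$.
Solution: Change to a moving frame: let $\eta = \xi - 2\tau$, $\sigma = \tau$ and write $\theta(\xi,\tau) = u(\eta,\sigma)$.
By the chain rule $\theta_{\tau} = u_{\sigma} - 2u_{\eta}$, $\theta_{\xi} = u_{\eta}$, $\theta_{\xi\xi} = u_{\eta\eta}$.
Then $\theta_{\tau} + 2\theta_{\xi} = u_{\sigma}$: the advection term cancels and the PDE becomes the heat equation $u_{\sigma} = \frac{1}{2}u_{\eta\eta}$ on $\eta \in \mathbb{R}$.
Initial data: $u(\eta,0) = \theta(\eta,0) = 2 \sin(3 \eta)$.
On $\eta \in \mathbb{R}$ each mode satisfies $(\sin(n\eta))'' = -n^2 \sin(n\eta)$, so $e^{-n^2\sigma/2} \sin(n\eta)$ solves the heat equation; by superposition $u(\eta,\sigma) = \sum c_n e^{-n^2\sigma/2} \sin(n\eta)$.
Reading off the coefficients: $c_3=2$, so $u(\eta,\sigma) = 2 e^{-9 \sigma/2} \sin(3 \eta)$.
Substituting back $\eta = \xi - 2\tau$, $\sigma = \tau$: $\theta(\xi,\tau) = u(\xi - 2\tau, \tau)$.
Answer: $\theta(\xi, \tau) = -2 e^{-9 \tau/2} \sin(6 \tau - 3 \xi)$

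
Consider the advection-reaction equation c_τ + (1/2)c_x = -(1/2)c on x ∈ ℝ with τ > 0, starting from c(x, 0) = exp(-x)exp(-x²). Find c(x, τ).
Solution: Substitute c = exp(-x)u.
Then c_x = exp(-x)(u_x - u), c_τ = exp(-x)u_τ; substituting and dividing by exp(-x), the lower-order terms cancel: u_τ + (1/2)u_x = 0 (standard advection equation).
Data for u: u(x,0) = exp(x)c(x,0) = exp(-x²).
By characteristics (dx/dτ = 1/2), u(x,τ) = f(x - (1/2)τ) with f = u(·, 0).
So u(x,τ) = exp(-(x - τ/2)²), and c(x,τ) = exp(-x)u(x,τ).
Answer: c(x, τ) = exp(-x)exp(-(x - τ/2)²)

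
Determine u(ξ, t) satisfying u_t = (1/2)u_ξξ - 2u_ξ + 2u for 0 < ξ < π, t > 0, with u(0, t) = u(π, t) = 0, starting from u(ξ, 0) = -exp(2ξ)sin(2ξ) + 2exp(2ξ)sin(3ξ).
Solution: Substitute u = exp(2ξ)w.
Then u_ξ = exp(2ξ)(w_ξ + 2w), u_ξξ = exp(2ξ)(w_ξξ + 4w_ξ + 4w), u_t = exp(2ξ)w_t; substituting and dividing by exp(2ξ), the lower-order terms cancel: w_t = (1/2)w_ξξ (standard heat equation).
Data for w: w(ξ,0) = exp(-2ξ)u(ξ,0) = -sin(2ξ) + 2sin(3ξ). The boundary conditions carry over: w(0,t) = w(π,t) = 0.
Separating variables: w = Σ c_n exp(-n²t/2) sin(nξ). From w(ξ,0) = -sin(2ξ) + 2sin(3ξ): c_2=-1, c_3=2.
So w(ξ,t) = -exp(-2t)sin(2ξ) + 2exp(-9t/2)sin(3ξ), and u(ξ,t) = exp(2ξ)w(ξ,t).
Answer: u(ξ, t) = -exp(-2t)exp(2ξ)sin(2ξ) + 2exp(-9t/2)exp(2ξ)sin(3ξ)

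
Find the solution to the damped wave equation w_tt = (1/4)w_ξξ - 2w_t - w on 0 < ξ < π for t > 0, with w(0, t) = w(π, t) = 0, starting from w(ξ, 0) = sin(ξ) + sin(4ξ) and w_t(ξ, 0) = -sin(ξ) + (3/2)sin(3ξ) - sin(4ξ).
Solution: Substitute w = exp(-t)u.
Then w_t = exp(-t)(u_t - u), w_tt = exp(-t)(u_tt - 2u_t + u), w_ξξ = exp(-t)u_ξξ; substituting and dividing by exp(-t), the lower-order terms cancel: u_tt = (1/4)u_ξξ (standard wave equation).
Data for u: u(ξ,0) = w(ξ,0) = sin(ξ) + sin(4ξ); u_t(ξ,0) = w_t(ξ,0) + w(ξ,0) = (3/2)sin(3ξ). The boundary conditions carry over: u(0,t) = u(π,t) = 0.
Separating variables: u = Σ [A_n cos(ω_n t) + B_n sin(ω_n t)] sin(nξ), ω_n = n/2. From ICs (B_n = velocity coefficient / ω_n): A_1=1, A_4=1, B_3=1.
So u(ξ,t) = sin(3t/2)sin(3ξ) + sin(ξ)cos(t/2) + sin(4ξ)cos(2t), and w(ξ,t) = exp(-t)u(ξ,t).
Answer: w(ξ, t) = exp(-t)sin(3t/2)sin(3ξ) + exp(-t)sin(ξ)cos(t/2) + exp(-t)sin(4ξ)cos(2t)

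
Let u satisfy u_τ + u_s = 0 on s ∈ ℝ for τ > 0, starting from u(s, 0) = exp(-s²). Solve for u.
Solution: By method of characteristics (waves move right with speed 1):
Along characteristics s - τ = const, u is constant, so u(s,τ) = f(s - τ) with f = u(·, 0).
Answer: u(s, τ) = exp(-(s - τ)²)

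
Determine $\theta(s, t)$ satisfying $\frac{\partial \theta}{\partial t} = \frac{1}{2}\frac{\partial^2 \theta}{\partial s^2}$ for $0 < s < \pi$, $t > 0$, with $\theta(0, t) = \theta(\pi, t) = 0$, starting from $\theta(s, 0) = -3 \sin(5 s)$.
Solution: Separating variables: $\theta = \sum c_n e^{-n^2t/2} \sin(ns)$. From $\theta(s,0) = -3 \sin(5 s)$: $c_5=-3$.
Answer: $\theta(s, t) = -3 e^{-25 t/2} \sin(5 s)$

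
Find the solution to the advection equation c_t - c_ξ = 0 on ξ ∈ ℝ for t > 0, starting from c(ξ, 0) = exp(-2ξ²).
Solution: By method of characteristics (waves move left with speed 1):
Along characteristics ξ + t = const, c is constant, so c(ξ,t) = f(ξ + t) with f = c(·, 0).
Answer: c(ξ, t) = exp(-2(t + ξ)²)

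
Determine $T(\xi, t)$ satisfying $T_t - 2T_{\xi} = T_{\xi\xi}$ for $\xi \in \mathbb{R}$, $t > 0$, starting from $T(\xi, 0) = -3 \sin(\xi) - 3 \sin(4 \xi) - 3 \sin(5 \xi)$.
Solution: Change to a moving frame: let $\eta = \xi + 2t$, $\sigma = t$ and write $T(\xi,t) = u(\eta,\sigma)$.
By the chain rule $T_t = u_{\sigma} + 2u_{\eta}$, $T_{\xi} = u_{\eta}$, $T_{\xi\xi} = u_{\eta\eta}$.
Then $T_t - 2T_{\xi} = u_{\sigma}$: the advection term cancels and the PDE becomes the heat equation $u_{\sigma} = u_{\eta\eta}$ on $\eta \in \mathbb{R}$.
Initial data: $u(\eta,0) = T(\eta,0) = -3 \sin(\eta) - 3 \sin(4 \eta) - 3 \sin(5 \eta)$.
On $\eta \in \mathbb{R}$ each mode satisfies $(\sin(n\eta))'' = -n^2 \sin(n\eta)$, so $e^{-n^2\sigma} \sin(n\eta)$ solves the heat equation; by superposition $u(\eta,\sigma) = \sum c_n e^{-n^2\sigma} \sin(n\eta)$.
Reading off the coefficients: $c_1=-3, c_4=-3, c_5=-3$, so $u(\eta,\sigma) = -3 e^{-\sigma} \sin(\eta) - 3 e^{-16 \sigma} \sin(4 \eta) - 3 e^{-25 \sigma} \sin(5 \eta)$.
Substituting back $\eta = \xi + 2t$, $\sigma = t$: $T(\xi,t) = u(\xi + 2t, t)$.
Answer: $T(\xi, t) = -3 e^{-t} \sin(\xi + 2 t) - 3 e^{-16 t} \sin(4 \xi + 8 t) - 3 e^{-25 t} \sin(5 \xi + 10 t)$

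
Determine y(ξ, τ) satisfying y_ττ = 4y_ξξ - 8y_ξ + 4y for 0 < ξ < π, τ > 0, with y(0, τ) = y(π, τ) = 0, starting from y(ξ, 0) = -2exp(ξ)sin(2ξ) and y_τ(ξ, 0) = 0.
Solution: Substitute y = exp(ξ)u.
Then y_ξ = exp(ξ)(u_ξ + u), y_ξξ = exp(ξ)(u_ξξ + 2u_ξ + u), y_ττ = exp(ξ)u_ττ; substituting and dividing by exp(ξ), the lower-order terms cancel: u_ττ = 4u_ξξ (standard wave equation).
Data for u: u(ξ,0) = exp(-ξ)y(ξ,0) = -2sin(2ξ); u_τ(ξ,0) = exp(-ξ)y_τ(ξ,0) = 0. The boundary conditions carry over: u(0,τ) = u(π,τ) = 0.
Separating variables: u = Σ [A_n cos(ω_n τ) + B_n sin(ω_n τ)] sin(nξ), ω_n = 2n. From ICs: A_2=-2.
So u(ξ,τ) = -2sin(2ξ)cos(4τ), and y(ξ,τ) = exp(ξ)u(ξ,τ).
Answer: y(ξ, τ) = -2exp(ξ)sin(2ξ)cos(4τ)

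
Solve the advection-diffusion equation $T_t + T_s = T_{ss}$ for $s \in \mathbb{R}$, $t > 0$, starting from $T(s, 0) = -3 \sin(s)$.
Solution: Moving frame: $\eta = s - t$, $\sigma = t$, $T = u(\eta,\sigma)$, so $T_t = u_{\sigma} - u_{\eta}$ and $T_{ss} = u_{\eta\eta}$.
Hence $T_t + T_s = u_{\sigma}$ and the PDE becomes the heat equation $u_{\sigma} = u_{\eta\eta}$ on $\eta \in \mathbb{R}$.
Initial data: $u(\eta,0) = T(\eta,0) = -3 \sin(\eta)$. Each mode $\sin(n\eta)$ decays as $e^{-n^2\sigma}$ on $\mathbb{R}$, so $u(\eta,\sigma) = \sum c_n e^{-n^2\sigma} \sin(n\eta)$ with $c_1=-3$: $u(\eta,\sigma) = -3 e^{-\sigma} \sin(\eta)$.
Substituting back: $T(s,t) = u(s - t, t)$.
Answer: $T(s, t) = -3 e^{-t} \sin(s - t)$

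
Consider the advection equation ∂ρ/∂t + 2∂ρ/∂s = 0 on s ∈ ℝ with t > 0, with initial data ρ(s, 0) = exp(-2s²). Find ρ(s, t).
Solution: By characteristics (ds/dt = 2), ρ(s,t) = f(s - 2t) with f = ρ(·, 0).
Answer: ρ(s, t) = exp(-2(s - 2t)²)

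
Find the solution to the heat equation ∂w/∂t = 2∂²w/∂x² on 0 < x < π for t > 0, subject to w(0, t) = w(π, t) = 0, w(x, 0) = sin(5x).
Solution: Using separation of variables w = X(x)T(t):
Eigenfunctions: sin(nx), n = 1, 2, 3, ...
General solution: w(x, t) = Σ c_n sin(nx) exp(-2n² t)
Matching w(x,0) = sin(5x) term by term: c_5=1.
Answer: w(x, t) = exp(-50t)sin(5x)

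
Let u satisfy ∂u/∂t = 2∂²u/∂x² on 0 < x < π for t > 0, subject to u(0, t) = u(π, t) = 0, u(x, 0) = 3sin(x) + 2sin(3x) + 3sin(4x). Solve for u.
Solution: Separating variables: u = Σ c_n exp(-2n²t) sin(nx). From u(x,0) = 3sin(x) + 2sin(3x) + 3sin(4x): c_1=3, c_3=2, c_4=3.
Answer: u(x, t) = 3exp(-2t)sin(x) + 2exp(-18t)sin(3x) + 3exp(-32t)sin(4x)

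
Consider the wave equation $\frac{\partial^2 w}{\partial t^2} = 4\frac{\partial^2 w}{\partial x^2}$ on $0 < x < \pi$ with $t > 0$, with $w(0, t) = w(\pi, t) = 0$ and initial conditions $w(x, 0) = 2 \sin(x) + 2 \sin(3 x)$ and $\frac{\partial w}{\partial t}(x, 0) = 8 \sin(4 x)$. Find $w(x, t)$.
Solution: Using separation of variables $w = X(x)T(t)$:
Eigenfunctions: $\sin(nx)$, $n = 1, 2, 3, \ldots$
General solution: $w(x, t) = \sum [A_n \cos(2n t) + B_n \sin(2n t)] \sin(nx)$
From $w(x,0) = 2 \sin(x) + 2 \sin(3 x)$: $A_1=2, A_3=2$. From $w_t(x,0) = 8 \sin(4 x)$, using $w_t(x,0) = \sum \omega_n B_n \sin(nx)$ with $\omega_n = 2n$: $B_4 = 8/8 = 1$.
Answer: $w(x, t) = \sin(8 t) \sin(4 x) + 2 \sin(x) \cos(2 t) + 2 \sin(3 x) \cos(6 t)$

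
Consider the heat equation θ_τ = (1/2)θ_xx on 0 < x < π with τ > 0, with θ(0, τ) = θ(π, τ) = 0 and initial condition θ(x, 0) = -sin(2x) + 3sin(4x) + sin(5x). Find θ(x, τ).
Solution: Separating variables: θ = Σ c_n exp(-n²τ/2) sin(nx). From θ(x,0) = -sin(2x) + 3sin(4x) + sin(5x): c_2=-1, c_4=3, c_5=1.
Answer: θ(x, τ) = -exp(-2τ)sin(2x) + 3exp(-8τ)sin(4x) + exp(-25τ/2)sin(5x)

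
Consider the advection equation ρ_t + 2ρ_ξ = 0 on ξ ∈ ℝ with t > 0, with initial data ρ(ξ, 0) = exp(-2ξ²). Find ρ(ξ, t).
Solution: By characteristics (dξ/dt = 2), ρ(ξ,t) = f(ξ - 2t) with f = ρ(·, 0).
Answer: ρ(ξ, t) = exp(-2(-2t + ξ)²)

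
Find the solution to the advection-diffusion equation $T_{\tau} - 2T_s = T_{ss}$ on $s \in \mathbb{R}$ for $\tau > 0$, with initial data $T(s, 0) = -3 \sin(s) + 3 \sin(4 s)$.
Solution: Change to a moving frame: let $\eta = s + 2\tau$, $\sigma = \tau$ and write $T(s,\tau) = u(\eta,\sigma)$.
By the chain rule $T_{\tau} = u_{\sigma} + 2u_{\eta}$, $T_s = u_{\eta}$, $T_{ss} = u_{\eta\eta}$.
Then $T_{\tau} - 2T_s = u_{\sigma}$: the advection term cancels and the PDE becomes the heat equation $u_{\sigma} = u_{\eta\eta}$ on $\eta \in \mathbb{R}$.
Initial data: $u(\eta,0) = T(\eta,0) = -3 \sin(\eta) + 3 \sin(4 \eta)$.
On $\eta \in \mathbb{R}$ each mode satisfies $(\sin(n\eta))'' = -n^2 \sin(n\eta)$, so $e^{-n^2\sigma} \sin(n\eta)$ solves the heat equation; by superposition $u(\eta,\sigma) = \sum c_n e^{-n^2\sigma} \sin(n\eta)$.
Reading off the coefficients: $c_1=-3, c_4=3$, so $u(\eta,\sigma) = -3 e^{-\sigma} \sin(\eta) + 3 e^{-16 \sigma} \sin(4 \eta)$.
Substituting back $\eta = s + 2\tau$, $\sigma = \tau$: $T(s,\tau) = u(s + 2\tau, \tau)$.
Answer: $T(s, \tau) = -3 e^{-\tau} \sin(2 \tau + s) + 3 e^{-16 \tau} \sin(8 \tau + 4 s)$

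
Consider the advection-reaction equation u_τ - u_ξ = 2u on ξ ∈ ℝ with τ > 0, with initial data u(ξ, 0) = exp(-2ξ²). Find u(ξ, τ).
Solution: Substitute u = exp(2τ)w.
Then u_τ = exp(2τ)(w_τ + 2w), u_ξ = exp(2τ)w_ξ; substituting and dividing by exp(2τ), the lower-order terms cancel: w_τ - w_ξ = 0 (standard advection equation).
Data for w: w(ξ,0) = u(ξ,0) = exp(-2ξ²).
By characteristics (dξ/dτ = -1), w(ξ,τ) = f(ξ + τ) with f = w(·, 0).
So w(ξ,τ) = exp(-2(ξ + τ)²), and u(ξ,τ) = exp(2τ)w(ξ,τ).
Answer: u(ξ, τ) = exp(2τ)exp(-2(ξ + τ)²)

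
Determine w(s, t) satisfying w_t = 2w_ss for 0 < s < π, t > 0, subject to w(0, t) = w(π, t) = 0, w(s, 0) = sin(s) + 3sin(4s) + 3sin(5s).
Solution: Separating variables: w = Σ c_n exp(-2n²t) sin(ns). From w(s,0) = sin(s) + 3sin(4s) + 3sin(5s): c_1=1, c_4=3, c_5=3.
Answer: w(s, t) = exp(-2t)sin(s) + 3exp(-32t)sin(4s) + 3exp(-50t)sin(5s)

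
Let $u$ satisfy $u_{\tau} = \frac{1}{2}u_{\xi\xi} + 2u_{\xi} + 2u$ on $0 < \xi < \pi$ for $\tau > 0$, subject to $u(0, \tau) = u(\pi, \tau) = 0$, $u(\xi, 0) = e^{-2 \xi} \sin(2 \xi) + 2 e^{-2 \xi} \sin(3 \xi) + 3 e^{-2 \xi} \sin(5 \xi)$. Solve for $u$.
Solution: Substitute $u = e^{-2\xi}w$.
Then $u_{\xi} = e^{-2\xi}(w_{\xi} - 2w)$, $u_{\xi\xi} = e^{-2\xi}(w_{\xi\xi} - 4w_{\xi} + 4w)$, $u_{\tau} = e^{-2\xi}w_{\tau}$; substituting and dividing by $e^{-2\xi}$, the lower-order terms cancel: $w_{\tau} = \frac{1}{2}w_{\xi\xi}$ (standard heat equation).
Data for $w$: $w(\xi,0) = e^{2\xi}u(\xi,0) = \sin(2 \xi) + 2 \sin(3 \xi) + 3 \sin(5 \xi)$. The boundary conditions carry over: $w(0,\tau) = w(\pi,\tau) = 0$.
Separating variables: $w = \sum c_n e^{-n^2\tau/2} \sin(n\xi)$. From $w(\xi,0) = \sin(2 \xi) + 2 \sin(3 \xi) + 3 \sin(5 \xi)$: $c_2=1, c_3=2, c_5=3$.
So $w(\xi,\tau) = e^{-2 \tau} \sin(2 \xi) + 2 e^{-9 \tau/2} \sin(3 \xi) + 3 e^{-25 \tau/2} \sin(5 \xi)$, and $u(\xi,\tau) = e^{-2\xi}w(\xi,\tau)$.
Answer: $u(\xi, \tau) = e^{-2 \tau} e^{-2 \xi} \sin(2 \xi) + 2 e^{-9 \tau/2} e^{-2 \xi} \sin(3 \xi) + 3 e^{-25 \tau/2} e^{-2 \xi} \sin(5 \xi)$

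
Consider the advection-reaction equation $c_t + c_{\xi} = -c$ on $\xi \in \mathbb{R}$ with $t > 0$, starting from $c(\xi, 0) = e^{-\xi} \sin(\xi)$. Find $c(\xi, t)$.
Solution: Substitute $c = e^{-\xi}u$.
Then $c_{\xi} = e^{-\xi}(u_{\xi} - u)$, $c_t = e^{-\xi}u_t$; substituting and dividing by $e^{-\xi}$, the lower-order terms cancel: $u_t + u_{\xi} = 0$ (standard advection equation).
Data for $u$: $u(\xi,0) = e^{\xi}c(\xi,0) = \sin(\xi)$.
By characteristics ($d\xi/dt = 1$), $u(\xi,t) = f(\xi - t)$ with $f = u( \cdot , 0)$.
So $u(\xi,t) = - \sin(t - \xi)$, and $c(\xi,t) = e^{-\xi}u(\xi,t)$.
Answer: $c(\xi, t) = e^{-\xi} \sin(\xi - t)$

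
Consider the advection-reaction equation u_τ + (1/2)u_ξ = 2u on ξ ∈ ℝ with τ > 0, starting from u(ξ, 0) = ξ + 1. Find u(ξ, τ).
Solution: Substitute u = exp(2τ)w.
Then u_τ = exp(2τ)(w_τ + 2w), u_ξ = exp(2τ)w_ξ; substituting and dividing by exp(2τ), the lower-order terms cancel: w_τ + (1/2)w_ξ = 0 (standard advection equation).
Data for w: w(ξ,0) = u(ξ,0) = ξ + 1.
By characteristics (dξ/dτ = 1/2), w(ξ,τ) = f(ξ - (1/2)τ) with f = w(·, 0).
So w(ξ,τ) = ξ - (1/2)τ + 1, and u(ξ,τ) = exp(2τ)w(ξ,τ).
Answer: u(ξ, τ) = ξexp(2τ) - (1/2)τexp(2τ) + exp(2τ)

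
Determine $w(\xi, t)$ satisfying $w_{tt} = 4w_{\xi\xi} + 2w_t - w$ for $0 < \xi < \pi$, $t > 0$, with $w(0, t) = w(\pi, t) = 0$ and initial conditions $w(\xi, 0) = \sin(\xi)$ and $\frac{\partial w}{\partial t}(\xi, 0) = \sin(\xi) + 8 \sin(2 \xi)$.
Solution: Substitute $w = e^{t}u$.
Then $w_t = e^{t}(u_t + u)$, $w_{tt} = e^{t}(u_{tt} + 2u_t + u)$, $w_{\xi\xi} = e^{t}u_{\xi\xi}$; substituting and dividing by $e^{t}$, the lower-order terms cancel: $u_{tt} = 4u_{\xi\xi}$ (standard wave equation).
Data for $u$: $u(\xi,0) = w(\xi,0) = \sin(\xi)$; $u_t(\xi,0) = w_t(\xi,0) - w(\xi,0) = 8 \sin(2 \xi)$. The boundary conditions carry over: $u(0,t) = u(\pi,t) = 0$.
Separating variables: $u = \sum [A_n \cos(\omega_n t) + B_n \sin(\omega_n t)] \sin(n\xi)$, $\omega_n = 2n$. From ICs ($B_n$ = velocity coefficient / $\omega_n$): $A_1=1, B_2=2$.
So $u(\xi,t) = 2 \sin(4 t) \sin(2 \xi) + \sin(\xi) \cos(2 t)$, and $w(\xi,t) = e^{t}u(\xi,t)$.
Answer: $w(\xi, t) = e^{t} \sin(\xi) \cos(2 t) + 2 e^{t} \sin(2 \xi) \sin(4 t)$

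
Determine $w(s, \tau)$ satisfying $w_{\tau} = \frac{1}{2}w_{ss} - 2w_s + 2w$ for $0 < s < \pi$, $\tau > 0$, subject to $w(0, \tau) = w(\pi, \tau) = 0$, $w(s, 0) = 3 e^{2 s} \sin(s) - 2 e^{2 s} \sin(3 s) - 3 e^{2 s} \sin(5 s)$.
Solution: Substitute $w = e^{2s}u$.
Then $w_s = e^{2s}(u_s + 2u)$, $w_{ss} = e^{2s}(u_{ss} + 4u_s + 4u)$, $w_{\tau} = e^{2s}u_{\tau}$; substituting and dividing by $e^{2s}$, the lower-order terms cancel: $u_{\tau} = \frac{1}{2}u_{ss}$ (standard heat equation).
Data for $u$: $u(s,0) = e^{-2s}w(s,0) = 3 \sin(s) - 2 \sin(3 s) - 3 \sin(5 s)$. The boundary conditions carry over: $u(0,\tau) = u(\pi,\tau) = 0$.
Separating variables: $u = \sum c_n e^{-n^2\tau/2} \sin(ns)$. From $u(s,0) = 3 \sin(s) - 2 \sin(3 s) - 3 \sin(5 s)$: $c_1=3, c_3=-2, c_5=-3$.
So $u(s,\tau) = 3 e^{-\tau/2} \sin(s) - 2 e^{-9 \tau/2} \sin(3 s) - 3 e^{-25 \tau/2} \sin(5 s)$, and $w(s,\tau) = e^{2s}u(s,\tau)$.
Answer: $w(s, \tau) = 3 e^{-\tau/2} e^{2 s} \sin(s) - 2 e^{-9 \tau/2} e^{2 s} \sin(3 s) - 3 e^{-25 \tau/2} e^{2 s} \sin(5 s)$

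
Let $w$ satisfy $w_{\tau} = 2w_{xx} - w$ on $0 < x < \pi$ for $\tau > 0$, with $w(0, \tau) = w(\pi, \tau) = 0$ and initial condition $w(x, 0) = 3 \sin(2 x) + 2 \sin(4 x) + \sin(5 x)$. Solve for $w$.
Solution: Substitute $w = e^{-\tau}u$.
Then $w_{\tau} = e^{-\tau}(u_{\tau} - u)$, $w_{xx} = e^{-\tau}u_{xx}$; substituting and dividing by $e^{-\tau}$, the lower-order terms cancel: $u_{\tau} = 2u_{xx}$ (standard heat equation).
Data for $u$: $u(x,0) = w(x,0) = 3 \sin(2 x) + 2 \sin(4 x) + \sin(5 x)$. The boundary conditions carry over: $u(0,\tau) = u(\pi,\tau) = 0$.
Separating variables: $u = \sum c_n e^{-2n^2\tau} \sin(nx)$. From $u(x,0) = 3 \sin(2 x) + 2 \sin(4 x) + \sin(5 x)$: $c_2=3, c_4=2, c_5=1$.
So $u(x,\tau) = 3 e^{-8 \tau} \sin(2 x) + 2 e^{-32 \tau} \sin(4 x) + e^{-50 \tau} \sin(5 x)$, and $w(x,\tau) = e^{-\tau}u(x,\tau)$.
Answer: $w(x, \tau) = 3 e^{-9 \tau} \sin(2 x) + 2 e^{-33 \tau} \sin(4 x) + e^{-51 \tau} \sin(5 x)$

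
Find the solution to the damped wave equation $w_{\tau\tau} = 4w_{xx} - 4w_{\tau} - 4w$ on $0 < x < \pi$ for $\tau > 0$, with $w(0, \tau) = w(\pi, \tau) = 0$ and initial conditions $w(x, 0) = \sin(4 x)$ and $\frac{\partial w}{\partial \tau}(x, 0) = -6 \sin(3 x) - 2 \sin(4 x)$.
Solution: Substitute $w = e^{-2\tau}u$, i.e. $u = e^{2\tau}w$.
By the product rule, $w_{\tau} = e^{-2\tau}(u_{\tau} - 2u)$, $w_{\tau\tau} = e^{-2\tau}(u_{\tau\tau} - 4u_{\tau} + 4u)$, $w_{xx} = e^{-2\tau}u_{xx}$.
Substituting into the PDE and dividing by $e^{-2\tau}$: $u_{\tau\tau} - 4u_{\tau} + 4u = 4u_{xx} - 4(u_{\tau} - 2u) - 4u$.
The lower-order terms cancel, leaving the standard wave equation $u_{\tau\tau} = 4u_{xx}$.
Initial data for $u$: $u(x,0) = w(x,0) = \sin(4 x)$; $u_{\tau}(x,0) = w_{\tau}(x,0) + 2w(x,0) = -6 \sin(3 x)$. The boundary conditions carry over: $u(0,\tau) = u(\pi,\tau) = 0$.
Solve for $u$:
  Using separation of variables $u = X(x)T(\tau)$:
  Eigenfunctions: $\sin(nx)$, $n = 1, 2, 3, \ldots$
  General solution: $u(x, \tau) = \sum [A_n \cos(2n \tau) + B_n \sin(2n \tau)] \sin(nx)$
  From $u(x,0) = \sin(4 x)$: $A_4=1$. From $u_{\tau}(x,0) = -6 \sin(3 x)$, using $u_{\tau}(x,0) = \sum \omega_n B_n \sin(nx)$ with $\omega_n = 2n$: $B_3 = (-6)/6 = -1$.
Hence $u(x,\tau) = - \sin(3 x) \sin(6 \tau) + \sin(4 x) \cos(8 \tau)$.
Transform back: $w(x,\tau) = e^{-2\tau}u(x,\tau)$.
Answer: $w(x, \tau) = - e^{-2 \tau} \sin(6 \tau) \sin(3 x) + e^{-2 \tau} \sin(4 x) \cos(8 \tau)$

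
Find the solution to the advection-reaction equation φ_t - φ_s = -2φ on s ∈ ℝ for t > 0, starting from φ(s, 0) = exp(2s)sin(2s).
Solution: Substitute φ = exp(2s)u, i.e. u = exp(-2s)φ.
By the product rule, φ_s = exp(2s)(u_s + 2u), φ_t = exp(2s)u_t.
Substituting into the PDE and dividing by exp(2s): u_t - (u_s + 2u) = -2u.
The lower-order terms cancel, leaving the standard advection equation u_t - u_s = 0.
Initial data for u: u(s,0) = exp(-2s)φ(s,0) = sin(2s).
Solve for u:
  By method of characteristics (waves move left with speed 1):
  Along characteristics s + t = const, u is constant, so u(s,t) = f(s + t) with f = u(·, 0).
Hence u(s,t) = sin(2s + 2t).
Transform back: φ(s,t) = exp(2s)u(s,t).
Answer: φ(s, t) = exp(2s)sin(2s + 2t)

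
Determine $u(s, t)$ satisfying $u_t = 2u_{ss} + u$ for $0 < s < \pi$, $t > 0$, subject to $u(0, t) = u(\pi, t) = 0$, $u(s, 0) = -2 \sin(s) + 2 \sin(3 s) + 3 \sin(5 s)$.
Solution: Substitute $u = e^{t}w$, i.e. $w = e^{-t}u$.
By the product rule, $u_t = e^{t}(w_t + w)$, $u_{ss} = e^{t}w_{ss}$.
Substituting into the PDE and dividing by $e^{t}$: $w_t + w = 2w_{ss} + w$.
The lower-order terms cancel, leaving the standard heat equation $w_t = 2w_{ss}$.
Initial data for $w$: $w(s,0) = u(s,0) = -2 \sin(s) + 2 \sin(3 s) + 3 \sin(5 s)$. The boundary conditions carry over: $w(0,t) = w(\pi,t) = 0$.
Solve for $w$:
  Using separation of variables $w = X(s)T(t)$:
  Eigenfunctions: $\sin(ns)$, $n = 1, 2, 3, \ldots$
  General solution: $w(s, t) = \sum c_n \sin(ns) e^{-2n^2 t}$
  Matching $w(s,0) = -2 \sin(s) + 2 \sin(3 s) + 3 \sin(5 s)$ term by term: $c_1=-2, c_3=2, c_5=3$.
Hence $w(s,t) = -2 e^{-2 t} \sin(s) + 2 e^{-18 t} \sin(3 s) + 3 e^{-50 t} \sin(5 s)$.
Transform back: $u(s,t) = e^{t}w(s,t)$.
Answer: $u(s, t) = -2 e^{-t} \sin(s) + 2 e^{-17 t} \sin(3 s) + 3 e^{-49 t} \sin(5 s)$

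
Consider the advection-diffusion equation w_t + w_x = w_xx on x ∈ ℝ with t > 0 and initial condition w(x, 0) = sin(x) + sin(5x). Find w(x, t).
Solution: Moving frame: η = x - t, σ = t, w = u(η,σ), so w_t = u_σ - u_η and w_xx = u_ηη.
Hence w_t + w_x = u_σ and the PDE becomes the heat equation u_σ = u_ηη on η ∈ ℝ.
Initial data: u(η,0) = w(η,0) = sin(η) + sin(5η). Each mode sin(nη) decays as exp(-n²σ) on ℝ, so u(η,σ) = Σ c_n exp(-n²σ) sin(nη) with c_1=1, c_5=1: u(η,σ) = exp(-σ)sin(η) + exp(-25σ)sin(5η).
Substituting back: w(x,t) = u(x - t, t).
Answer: w(x, t) = -exp(-t)sin(t - x) - exp(-25t)sin(5t - 5x)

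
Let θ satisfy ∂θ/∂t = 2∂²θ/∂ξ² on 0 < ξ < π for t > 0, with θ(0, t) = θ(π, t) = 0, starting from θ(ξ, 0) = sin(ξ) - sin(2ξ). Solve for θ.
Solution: Separating variables: θ = Σ c_n exp(-2n²t) sin(nξ). From θ(ξ,0) = sin(ξ) - sin(2ξ): c_1=1, c_2=-1.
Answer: θ(ξ, t) = exp(-2t)sin(ξ) - exp(-8t)sin(2ξ)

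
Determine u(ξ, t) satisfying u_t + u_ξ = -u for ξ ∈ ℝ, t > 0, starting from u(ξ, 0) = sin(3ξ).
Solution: Substitute u = exp(-t)w.
Then u_t = exp(-t)(w_t - w), u_ξ = exp(-t)w_ξ; substituting and dividing by exp(-t), the lower-order terms cancel: w_t + w_ξ = 0 (standard advection equation).
Data for w: w(ξ,0) = u(ξ,0) = sin(3ξ).
By characteristics (dξ/dt = 1), w(ξ,t) = f(ξ - t) with f = w(·, 0).
So w(ξ,t) = -sin(3t - 3ξ), and u(ξ,t) = exp(-t)w(ξ,t).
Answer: u(ξ, t) = -exp(-t)sin(3t - 3ξ)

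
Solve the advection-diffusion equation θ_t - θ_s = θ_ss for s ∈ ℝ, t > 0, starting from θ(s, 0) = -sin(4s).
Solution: Moving frame: η = s + t, σ = t, θ = u(η,σ), so θ_t = u_σ + u_η and θ_ss = u_ηη.
Hence θ_t - θ_s = u_σ and the PDE becomes the heat equation u_σ = u_ηη on η ∈ ℝ.
Initial data: u(η,0) = θ(η,0) = -sin(4η). Each mode sin(nη) decays as exp(-n²σ) on ℝ, so u(η,σ) = Σ c_n exp(-n²σ) sin(nη) with c_4=-1: u(η,σ) = -exp(-16σ)sin(4η).
Substituting back: θ(s,t) = u(s + t, t).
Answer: θ(s, t) = -exp(-16t)sin(4s + 4t)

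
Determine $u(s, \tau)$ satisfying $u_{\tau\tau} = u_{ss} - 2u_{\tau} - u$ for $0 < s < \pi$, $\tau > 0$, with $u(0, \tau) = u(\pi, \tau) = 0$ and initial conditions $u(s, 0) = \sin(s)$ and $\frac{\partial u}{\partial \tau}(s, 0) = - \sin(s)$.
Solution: Substitute $u = e^{-\tau}w$, i.e. $w = e^{\tau}u$.
By the product rule, $u_{\tau} = e^{-\tau}(w_{\tau} - w)$, $u_{\tau\tau} = e^{-\tau}(w_{\tau\tau} - 2w_{\tau} + w)$, $u_{ss} = e^{-\tau}w_{ss}$.
Substituting into the PDE and dividing by $e^{-\tau}$: $w_{\tau\tau} - 2w_{\tau} + w = w_{ss} - 2(w_{\tau} - w) - w$.
The lower-order terms cancel, leaving the standard wave equation $w_{\tau\tau} = w_{ss}$.
Initial data for $w$: $w(s,0) = u(s,0) = \sin(s)$; $w_{\tau}(s,0) = u_{\tau}(s,0) + u(s,0) = 0$. The boundary conditions carry over: $w(0,\tau) = w(\pi,\tau) = 0$.
Solve for $w$:
  Using separation of variables $w = X(s)T(\tau)$:
  Eigenfunctions: $\sin(ns)$, $n = 1, 2, 3, \ldots$
  General solution: $w(s, \tau) = \sum [A_n \cos(n \tau) + B_n \sin(n \tau)] \sin(ns)$
  From $w(s,0) = \sin(s)$: $A_1=1$. From $w_{\tau}(s,0) = 0$: all $B_n = 0$.
Hence $w(s,\tau) = \sin(s) \cos(\tau)$.
Transform back: $u(s,\tau) = e^{-\tau}w(s,\tau)$.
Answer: $u(s, \tau) = e^{-\tau} \sin(s) \cos(\tau)$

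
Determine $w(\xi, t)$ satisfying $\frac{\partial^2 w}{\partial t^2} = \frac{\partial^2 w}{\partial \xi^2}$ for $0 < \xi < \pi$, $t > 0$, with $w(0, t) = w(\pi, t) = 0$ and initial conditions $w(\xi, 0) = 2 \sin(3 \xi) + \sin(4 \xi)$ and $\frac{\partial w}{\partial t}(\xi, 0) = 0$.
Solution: Using separation of variables $w = X(\xi)T(t)$:
Eigenfunctions: $\sin(n\xi)$, $n = 1, 2, 3, \ldots$
General solution: $w(\xi, t) = \sum [A_n \cos(n t) + B_n \sin(n t)] \sin(n\xi)$
From $w(\xi,0) = 2 \sin(3 \xi) + \sin(4 \xi)$: $A_3=2, A_4=1$. From $w_t(\xi,0) = 0$: all $B_n = 0$.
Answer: $w(\xi, t) = 2 \sin(3 \xi) \cos(3 t) + \sin(4 \xi) \cos(4 t)$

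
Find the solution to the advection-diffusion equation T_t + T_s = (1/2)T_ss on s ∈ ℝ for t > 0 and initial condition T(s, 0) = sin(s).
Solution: Moving frame: η = s - t, σ = t, T = u(η,σ), so T_t = u_σ - u_η and T_ss = u_ηη.
Hence T_t + T_s = u_σ and the PDE becomes the heat equation u_σ = (1/2)u_ηη on η ∈ ℝ.
Initial data: u(η,0) = T(η,0) = sin(η). Each mode sin(nη) decays as exp(-n²σ/2) on ℝ, so u(η,σ) = Σ c_n exp(-n²σ/2) sin(nη) with c_1=1: u(η,σ) = exp(-σ/2)sin(η).
Substituting back: T(s,t) = u(s - t, t).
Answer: T(s, t) = exp(-t/2)sin(s - t)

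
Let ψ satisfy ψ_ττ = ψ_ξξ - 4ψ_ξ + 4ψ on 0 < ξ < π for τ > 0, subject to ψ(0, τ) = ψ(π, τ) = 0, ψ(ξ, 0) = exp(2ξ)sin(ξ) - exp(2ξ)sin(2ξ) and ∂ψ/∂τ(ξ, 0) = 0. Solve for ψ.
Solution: Substitute ψ = exp(2ξ)u, i.e. u = exp(-2ξ)ψ.
By the product rule, ψ_ξ = exp(2ξ)(u_ξ + 2u), ψ_ξξ = exp(2ξ)(u_ξξ + 4u_ξ + 4u), ψ_ττ = exp(2ξ)u_ττ.
Substituting into the PDE and dividing by exp(2ξ): u_ττ = (u_ξξ + 4u_ξ + 4u) - 4(u_ξ + 2u) + 4u.
The lower-order terms cancel, leaving the standard wave equation u_ττ = u_ξξ.
Initial data for u: u(ξ,0) = exp(-2ξ)ψ(ξ,0) = sin(ξ) - sin(2ξ); u_τ(ξ,0) = exp(-2ξ)ψ_τ(ξ,0) = 0. The boundary conditions carry over: u(0,τ) = u(π,τ) = 0.
Solve for u:
  Using separation of variables u = X(ξ)T(τ):
  Eigenfunctions: sin(nξ), n = 1, 2, 3, ...
  General solution: u(ξ, τ) = Σ [A_n cos(n τ) + B_n sin(n τ)] sin(nξ)
  From u(ξ,0) = sin(ξ) - sin(2ξ): A_1=1, A_2=-1. From u_τ(ξ,0) = 0: all B_n = 0.
Hence u(ξ,τ) = sin(ξ)cos(τ) - sin(2ξ)cos(2τ).
Transform back: ψ(ξ,τ) = exp(2ξ)u(ξ,τ).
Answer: ψ(ξ, τ) = exp(2ξ)sin(ξ)cos(τ) - exp(2ξ)sin(2ξ)cos(2τ)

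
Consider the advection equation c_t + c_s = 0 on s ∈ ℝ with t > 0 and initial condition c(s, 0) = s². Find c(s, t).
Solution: By characteristics (ds/dt = 1), c(s,t) = f(s - t) with f = c(·, 0).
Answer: c(s, t) = s² - 2st + t²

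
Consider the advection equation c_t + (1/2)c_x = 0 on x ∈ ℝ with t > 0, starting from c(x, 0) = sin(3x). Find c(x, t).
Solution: By characteristics (dx/dt = 1/2), c(x,t) = f(x - (1/2)t) with f = c(·, 0).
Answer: c(x, t) = -sin(3t/2 - 3x)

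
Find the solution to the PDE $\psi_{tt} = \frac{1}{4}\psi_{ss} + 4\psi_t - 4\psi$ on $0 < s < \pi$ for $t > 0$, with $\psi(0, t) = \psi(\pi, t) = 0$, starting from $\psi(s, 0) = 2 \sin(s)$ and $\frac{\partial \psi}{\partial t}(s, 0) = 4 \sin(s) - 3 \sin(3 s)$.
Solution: Substitute $\psi = e^{2t}u$, i.e. $u = e^{-2t}\psi$.
By the product rule, $\psi_t = e^{2t}(u_t + 2u)$, $\psi_{tt} = e^{2t}(u_{tt} + 4u_t + 4u)$, $\psi_{ss} = e^{2t}u_{ss}$.
Substituting into the PDE and dividing by $e^{2t}$: $u_{tt} + 4u_t + 4u = \frac{1}{4}u_{ss} + 4(u_t + 2u) - 4u$.
The lower-order terms cancel, leaving the standard wave equation $u_{tt} = \frac{1}{4}u_{ss}$.
Initial data for $u$: $u(s,0) = \psi(s,0) = 2 \sin(s)$; $u_t(s,0) = \psi_t(s,0) - 2\psi(s,0) = -3 \sin(3 s)$. The boundary conditions carry over: $u(0,t) = u(\pi,t) = 0$.
Solve for $u$:
  Using separation of variables $u = X(s)T(t)$:
  Eigenfunctions: $\sin(ns)$, $n = 1, 2, 3, \ldots$
  General solution: $u(s, t) = \sum [A_n \cos(n t/2) + B_n \sin(n t/2)] \sin(ns)$
  From $u(s,0) = 2 \sin(s)$: $A_1=2$. From $u_t(s,0) = -3 \sin(3 s)$, using $u_t(s,0) = \sum \omega_n B_n \sin(ns)$ with $\omega_n = n/2$: $B_3 = (-3)/(3/2) = -2$.
Hence $u(s,t) = 2 \sin(s) \cos(t/2) - 2 \sin(3 s) \sin(3 t/2)$.
Transform back: $\psi(s,t) = e^{2t}u(s,t)$.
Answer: $\psi(s, t) = 2 e^{2 t} \sin(s) \cos(t/2) - 2 e^{2 t} \sin(3 s) \sin(3 t/2)$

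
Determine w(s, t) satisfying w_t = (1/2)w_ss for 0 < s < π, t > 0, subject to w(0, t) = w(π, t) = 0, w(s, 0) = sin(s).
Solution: Using separation of variables w = X(s)T(t):
Eigenfunctions: sin(ns), n = 1, 2, 3, ...
General solution: w(s, t) = Σ c_n sin(ns) exp(-n² t/2)
Matching w(s,0) = sin(s) term by term: c_1=1.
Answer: w(s, t) = exp(-t/2)sin(s)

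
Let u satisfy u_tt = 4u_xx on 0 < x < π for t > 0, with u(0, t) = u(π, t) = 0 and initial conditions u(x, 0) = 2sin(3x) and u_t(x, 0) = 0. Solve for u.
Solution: Separating variables: u = Σ [A_n cos(ω_n t) + B_n sin(ω_n t)] sin(nx), ω_n = 2n. From ICs: A_3=2.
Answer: u(x, t) = 2sin(3x)cos(6t)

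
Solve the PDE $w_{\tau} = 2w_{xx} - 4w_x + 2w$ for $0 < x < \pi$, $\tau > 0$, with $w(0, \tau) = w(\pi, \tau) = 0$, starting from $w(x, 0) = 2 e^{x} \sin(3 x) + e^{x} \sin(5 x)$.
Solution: Substitute $w = e^{x}u$, i.e. $u = e^{-x}w$.
By the product rule, $w_x = e^{x}(u_x + u)$, $w_{xx} = e^{x}(u_{xx} + 2u_x + u)$, $w_{\tau} = e^{x}u_{\tau}$.
Substituting into the PDE and dividing by $e^{x}$: $u_{\tau} = 2(u_{xx} + 2u_x + u) - 4(u_x + u) + 2u$.
The lower-order terms cancel, leaving the standard heat equation $u_{\tau} = 2u_{xx}$.
Initial data for $u$: $u(x,0) = e^{-x}w(x,0) = 2 \sin(3 x) + \sin(5 x)$. The boundary conditions carry over: $u(0,\tau) = u(\pi,\tau) = 0$.
Solve for $u$:
  Using separation of variables $u = X(x)T(\tau)$:
  Eigenfunctions: $\sin(nx)$, $n = 1, 2, 3, \ldots$
  General solution: $u(x, \tau) = \sum c_n \sin(nx) e^{-2n^2 \tau}$
  Matching $u(x,0) = 2 \sin(3 x) + \sin(5 x)$ term by term: $c_3=2, c_5=1$.
Hence $u(x,\tau) = 2 e^{-18 \tau} \sin(3 x) + e^{-50 \tau} \sin(5 x)$.
Transform back: $w(x,\tau) = e^{x}u(x,\tau)$.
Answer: $w(x, \tau) = 2 e^{-18 \tau} e^{x} \sin(3 x) + e^{-50 \tau} e^{x} \sin(5 x)$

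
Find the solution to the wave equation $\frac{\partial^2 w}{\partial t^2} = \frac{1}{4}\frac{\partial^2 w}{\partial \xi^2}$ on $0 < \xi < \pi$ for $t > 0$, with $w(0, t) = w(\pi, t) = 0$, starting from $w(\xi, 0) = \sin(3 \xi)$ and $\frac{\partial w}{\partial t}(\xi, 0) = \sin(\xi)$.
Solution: Using separation of variables $w = X(\xi)T(t)$:
Eigenfunctions: $\sin(n\xi)$, $n = 1, 2, 3, \ldots$
General solution: $w(\xi, t) = \sum [A_n \cos(n t/2) + B_n \sin(n t/2)] \sin(n\xi)$
From $w(\xi,0) = \sin(3 \xi)$: $A_3=1$. From $w_t(\xi,0) = \sin(\xi)$, using $w_t(\xi,0) = \sum \omega_n B_n \sin(n\xi)$ with $\omega_n = n/2$: $B_1 = 1/(1/2) = 2$.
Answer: $w(\xi, t) = 2 \sin(\xi) \sin(t/2) + \sin(3 \xi) \cos(3 t/2)$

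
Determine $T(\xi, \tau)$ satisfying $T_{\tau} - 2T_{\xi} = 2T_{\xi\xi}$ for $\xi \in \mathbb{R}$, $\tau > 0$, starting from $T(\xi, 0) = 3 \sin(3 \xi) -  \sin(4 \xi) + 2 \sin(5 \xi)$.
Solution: Change to a moving frame: let $\eta = \xi + 2\tau$, $\sigma = \tau$ and write $T(\xi,\tau) = u(\eta,\sigma)$.
By the chain rule $T_{\tau} = u_{\sigma} + 2u_{\eta}$, $T_{\xi} = u_{\eta}$, $T_{\xi\xi} = u_{\eta\eta}$.
Then $T_{\tau} - 2T_{\xi} = u_{\sigma}$: the advection term cancels and the PDE becomes the heat equation $u_{\sigma} = 2u_{\eta\eta}$ on $\eta \in \mathbb{R}$.
Initial data: $u(\eta,0) = T(\eta,0) = 3 \sin(3 \eta) - \sin(4 \eta) + 2 \sin(5 \eta)$.
On $\eta \in \mathbb{R}$ each mode satisfies $(\sin(n\eta))'' = -n^2 \sin(n\eta)$, so $e^{-2n^2\sigma} \sin(n\eta)$ solves the heat equation; by superposition $u(\eta,\sigma) = \sum c_n e^{-2n^2\sigma} \sin(n\eta)$.
Reading off the coefficients: $c_3=3, c_4=-1, c_5=2$, so $u(\eta,\sigma) = 3 e^{-18 \sigma} \sin(3 \eta) - e^{-32 \sigma} \sin(4 \eta) + 2 e^{-50 \sigma} \sin(5 \eta)$.
Substituting back $\eta = \xi + 2\tau$, $\sigma = \tau$: $T(\xi,\tau) = u(\xi + 2\tau, \tau)$.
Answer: $T(\xi, \tau) = 3 e^{-18 \tau} \sin(6 \tau + 3 \xi) -  e^{-32 \tau} \sin(8 \tau + 4 \xi) + 2 e^{-50 \tau} \sin(10 \tau + 5 \xi)$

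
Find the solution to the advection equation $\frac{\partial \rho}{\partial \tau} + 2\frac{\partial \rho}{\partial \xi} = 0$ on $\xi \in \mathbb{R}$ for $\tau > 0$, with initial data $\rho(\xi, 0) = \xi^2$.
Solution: By characteristics ($d\xi/d\tau = 2$), $\rho(\xi,\tau) = f(\xi - 2\tau)$ with $f = \rho( \cdot , 0)$.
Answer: $\rho(\xi, \tau) = 4 \tau^2 - 4 \tau \xi + \xi^2$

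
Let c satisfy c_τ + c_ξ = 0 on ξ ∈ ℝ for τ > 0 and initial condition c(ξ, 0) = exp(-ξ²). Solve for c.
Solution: By method of characteristics (waves move right with speed 1):
Along characteristics ξ - τ = const, c is constant, so c(ξ,τ) = f(ξ - τ) with f = c(·, 0).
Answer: c(ξ, τ) = exp(-(ξ - τ)²)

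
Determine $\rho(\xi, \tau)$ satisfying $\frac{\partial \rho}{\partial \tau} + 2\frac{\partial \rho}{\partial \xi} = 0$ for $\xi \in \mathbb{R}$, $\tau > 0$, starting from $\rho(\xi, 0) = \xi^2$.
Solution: By method of characteristics (waves move right with speed 2):
Along characteristics $\xi - 2\tau =$ const, $\rho$ is constant, so $\rho(\xi,\tau) = f(\xi - 2\tau)$ with $f = \rho( \cdot , 0)$.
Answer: $\rho(\xi, \tau) = 4 \tau^2 - 4 \tau \xi + \xi^2$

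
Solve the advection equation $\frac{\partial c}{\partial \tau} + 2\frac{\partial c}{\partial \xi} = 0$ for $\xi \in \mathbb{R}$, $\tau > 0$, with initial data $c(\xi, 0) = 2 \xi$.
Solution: By method of characteristics (waves move right with speed 2):
Along characteristics $\xi - 2\tau =$ const, $c$ is constant, so $c(\xi,\tau) = f(\xi - 2\tau)$ with $f = c( \cdot , 0)$.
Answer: $c(\xi, \tau) = -4 \tau + 2 \xi$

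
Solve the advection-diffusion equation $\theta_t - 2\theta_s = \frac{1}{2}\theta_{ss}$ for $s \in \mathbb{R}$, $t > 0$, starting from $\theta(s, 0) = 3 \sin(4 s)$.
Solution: Change to a moving frame: let $\eta = s + 2t$, $\sigma = t$ and write $\theta(s,t) = u(\eta,\sigma)$.
By the chain rule $\theta_t = u_{\sigma} + 2u_{\eta}$, $\theta_s = u_{\eta}$, $\theta_{ss} = u_{\eta\eta}$.
Then $\theta_t - 2\theta_s = u_{\sigma}$: the advection term cancels and the PDE becomes the heat equation $u_{\sigma} = \frac{1}{2}u_{\eta\eta}$ on $\eta \in \mathbb{R}$.
Initial data: $u(\eta,0) = \theta(\eta,0) = 3 \sin(4 \eta)$.
On $\eta \in \mathbb{R}$ each mode satisfies $(\sin(n\eta))'' = -n^2 \sin(n\eta)$, so $e^{-n^2\sigma/2} \sin(n\eta)$ solves the heat equation; by superposition $u(\eta,\sigma) = \sum c_n e^{-n^2\sigma/2} \sin(n\eta)$.
Reading off the coefficients: $c_4=3$, so $u(\eta,\sigma) = 3 e^{-8 \sigma} \sin(4 \eta)$.
Substituting back $\eta = s + 2t$, $\sigma = t$: $\theta(s,t) = u(s + 2t, t)$.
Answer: $\theta(s, t) = 3 e^{-8 t} \sin(4 s + 8 t)$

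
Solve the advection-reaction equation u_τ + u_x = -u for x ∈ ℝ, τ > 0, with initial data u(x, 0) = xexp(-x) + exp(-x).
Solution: Substitute u = exp(-x)w.
Then u_x = exp(-x)(w_x - w), u_τ = exp(-x)w_τ; substituting and dividing by exp(-x), the lower-order terms cancel: w_τ + w_x = 0 (standard advection equation).
Data for w: w(x,0) = exp(x)u(x,0) = x + 1.
By characteristics (dx/dτ = 1), w(x,τ) = f(x - τ) with f = w(·, 0).
So w(x,τ) = x - τ + 1, and u(x,τ) = exp(-x)w(x,τ).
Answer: u(x, τ) = xexp(-x) - τexp(-x) + exp(-x)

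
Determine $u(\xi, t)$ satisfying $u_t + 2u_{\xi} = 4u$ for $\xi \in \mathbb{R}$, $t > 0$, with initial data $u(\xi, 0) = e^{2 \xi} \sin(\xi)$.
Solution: Substitute $u = e^{2\xi}w$.
Then $u_{\xi} = e^{2\xi}(w_{\xi} + 2w)$, $u_t = e^{2\xi}w_t$; substituting and dividing by $e^{2\xi}$, the lower-order terms cancel: $w_t + 2w_{\xi} = 0$ (standard advection equation).
Data for $w$: $w(\xi,0) = e^{-2\xi}u(\xi,0) = \sin(\xi)$.
By characteristics ($d\xi/dt = 2$), $w(\xi,t) = f(\xi - 2t)$ with $f = w( \cdot , 0)$.
So $w(\xi,t) = - \sin(2 t - \xi)$, and $u(\xi,t) = e^{2\xi}w(\xi,t)$.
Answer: $u(\xi, t) = e^{2 \xi} \sin(\xi - 2 t)$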